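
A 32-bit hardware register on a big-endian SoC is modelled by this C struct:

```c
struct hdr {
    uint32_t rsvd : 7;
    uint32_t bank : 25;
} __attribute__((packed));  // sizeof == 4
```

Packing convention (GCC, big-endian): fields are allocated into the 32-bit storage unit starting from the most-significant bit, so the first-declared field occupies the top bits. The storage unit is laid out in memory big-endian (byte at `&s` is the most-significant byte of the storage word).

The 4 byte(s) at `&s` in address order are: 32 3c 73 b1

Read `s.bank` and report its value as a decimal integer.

[0]=0x32 [1]=0x3c [2]=0x73 [3]=0xb1 (big-endian) → word 0x323c73b1
rsvd:7 @ bit 25 → (0x323c73b1>>25)&0x7f = 0x19
bank:25 @ bit 0 → (0x323c73b1>>0)&0x1ffffff = 0x3c73b1  ←

3961777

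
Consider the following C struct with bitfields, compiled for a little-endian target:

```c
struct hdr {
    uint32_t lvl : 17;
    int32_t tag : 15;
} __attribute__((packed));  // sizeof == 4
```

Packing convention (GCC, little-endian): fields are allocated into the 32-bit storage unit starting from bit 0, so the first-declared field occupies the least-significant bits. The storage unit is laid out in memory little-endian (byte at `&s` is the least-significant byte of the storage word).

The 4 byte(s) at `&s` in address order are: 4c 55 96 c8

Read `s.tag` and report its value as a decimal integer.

[0]=0x4c [1]=0x55 [2]=0x96 [3]=0xc8 (little-endian) → word 0xc896554c
lvl [0+:17] = (word>>0) & 0x1ffff = 21836
tag [17+:15] = (word>>17) & 0x7fff = 25675  ←
tag signed 15b, MSB=1: 25675 - 32768 = -7093

-7093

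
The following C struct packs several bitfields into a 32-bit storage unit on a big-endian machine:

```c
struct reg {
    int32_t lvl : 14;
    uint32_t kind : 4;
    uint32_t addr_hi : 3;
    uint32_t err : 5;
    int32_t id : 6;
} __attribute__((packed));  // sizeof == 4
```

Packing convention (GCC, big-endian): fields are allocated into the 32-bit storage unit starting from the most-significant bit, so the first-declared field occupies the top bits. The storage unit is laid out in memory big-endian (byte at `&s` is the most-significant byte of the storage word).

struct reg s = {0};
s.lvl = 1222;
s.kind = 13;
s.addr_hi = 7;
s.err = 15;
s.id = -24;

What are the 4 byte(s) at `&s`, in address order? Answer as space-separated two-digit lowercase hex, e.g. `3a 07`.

lvl (14b) val=1222 bits=0x4c6 at bit 18: 0x13180000
kind (4b) val=13 bits=0xd at bit 14: 0x131b4000
addr_hi (3b) val=7 bits=0x7 at bit 11: 0x131b7800
err (5b) val=15 bits=0xf at bit 6: 0x131b7bc0
id (6b) val=-24 bits=0x28 at bit 0: 0x131b7be8
word = 0x131b7be8 → big-endian bytes:
  [0]=0x13  [1]=0x1b  [2]=0x7b  [3]=0xe8

13 1b 7b e8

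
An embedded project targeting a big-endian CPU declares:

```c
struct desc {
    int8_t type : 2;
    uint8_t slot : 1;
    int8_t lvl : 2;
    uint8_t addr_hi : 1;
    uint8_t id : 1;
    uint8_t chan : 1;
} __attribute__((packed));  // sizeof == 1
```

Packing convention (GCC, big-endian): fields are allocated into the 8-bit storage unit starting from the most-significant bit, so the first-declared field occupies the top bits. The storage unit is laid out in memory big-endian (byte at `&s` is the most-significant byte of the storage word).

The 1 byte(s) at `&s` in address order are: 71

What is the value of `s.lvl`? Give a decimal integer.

[0]=0x71 (big-endian) → word 0x71
type:2 @ bit 6 → (0x71>>6)&0x3 = 0x1
slot:1 @ bit 5 → (0x71>>5)&0x1 = 0x1
lvl:2 @ bit 3 → (0x71>>3)&0x3 = 0x2  ←
addr_hi:1 @ bit 2 → (0x71>>2)&0x1 = 0x0
id:1 @ bit 1 → (0x71>>1)&0x1 = 0x0
chan:1 @ bit 0 → (0x71>>0)&0x1 = 0x1
lvl signed 2b, MSB=1: 2 - 4 = -2

-2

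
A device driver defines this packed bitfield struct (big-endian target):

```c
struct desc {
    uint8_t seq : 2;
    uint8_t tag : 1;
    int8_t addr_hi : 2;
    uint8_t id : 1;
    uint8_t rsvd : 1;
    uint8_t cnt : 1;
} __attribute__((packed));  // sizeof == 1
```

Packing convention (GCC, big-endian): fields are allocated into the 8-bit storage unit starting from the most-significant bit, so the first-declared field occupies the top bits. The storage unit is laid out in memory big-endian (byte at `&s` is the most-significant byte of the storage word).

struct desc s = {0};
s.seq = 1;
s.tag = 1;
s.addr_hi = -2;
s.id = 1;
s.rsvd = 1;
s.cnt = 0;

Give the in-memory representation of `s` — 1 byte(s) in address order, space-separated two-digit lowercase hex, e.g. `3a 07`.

76

seq:2 = 1 → 0x1 << 6 → word 0x40
tag:1 = 1 → 0x1 << 5 → word 0x60
addr_hi:2 = -2 → 0x2 << 3 → word 0x70
id:1 = 1 → 0x1 << 2 → word 0x74
rsvd:1 = 1 → 0x1 << 1 → word 0x76
cnt:1 = 0 → 0x0 << 0 → word 0x76
word = 0x76 → big-endian bytes:
  [0]=0x76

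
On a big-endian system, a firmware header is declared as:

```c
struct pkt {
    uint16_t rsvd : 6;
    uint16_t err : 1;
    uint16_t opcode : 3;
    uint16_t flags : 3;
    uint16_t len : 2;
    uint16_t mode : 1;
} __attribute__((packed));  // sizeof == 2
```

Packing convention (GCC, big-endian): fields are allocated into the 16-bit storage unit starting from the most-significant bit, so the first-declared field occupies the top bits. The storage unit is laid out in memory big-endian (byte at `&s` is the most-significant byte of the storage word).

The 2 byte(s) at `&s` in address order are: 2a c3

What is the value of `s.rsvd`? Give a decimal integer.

[0]=0x2a [1]=0xc3 (big-endian) → word 0x2ac3
rsvd:6 @ bit 10 → (0x2ac3>>10)&0x3f = 0xa  ←
err:1 @ bit 9 → (0x2ac3>>9)&0x1 = 0x1
opcode:3 @ bit 6 → (0x2ac3>>6)&0x7 = 0x3
flags:3 @ bit 3 → (0x2ac3>>3)&0x7 = 0x0
len:2 @ bit 1 → (0x2ac3>>1)&0x3 = 0x1
mode:1 @ bit 0 → (0x2ac3>>0)&0x1 = 0x1

10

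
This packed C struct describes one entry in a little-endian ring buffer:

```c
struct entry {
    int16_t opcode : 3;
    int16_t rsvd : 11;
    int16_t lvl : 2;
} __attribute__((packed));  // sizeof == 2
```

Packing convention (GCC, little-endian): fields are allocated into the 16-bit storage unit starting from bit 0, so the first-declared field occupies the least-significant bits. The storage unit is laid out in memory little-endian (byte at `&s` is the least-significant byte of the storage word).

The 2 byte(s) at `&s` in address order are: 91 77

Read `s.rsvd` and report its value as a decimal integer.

-270

[0]=0x91 [1]=0x77 (little-endian) → word 0x7791
opcode [0+:3] = (word>>0) & 0x7 = 1
rsvd [3+:11] = (word>>3) & 0x7ff = 1778  ←
lvl [14+:2] = (word>>14) & 0x3 = 1
rsvd signed 11b, MSB=1: 1778 - 2048 = -270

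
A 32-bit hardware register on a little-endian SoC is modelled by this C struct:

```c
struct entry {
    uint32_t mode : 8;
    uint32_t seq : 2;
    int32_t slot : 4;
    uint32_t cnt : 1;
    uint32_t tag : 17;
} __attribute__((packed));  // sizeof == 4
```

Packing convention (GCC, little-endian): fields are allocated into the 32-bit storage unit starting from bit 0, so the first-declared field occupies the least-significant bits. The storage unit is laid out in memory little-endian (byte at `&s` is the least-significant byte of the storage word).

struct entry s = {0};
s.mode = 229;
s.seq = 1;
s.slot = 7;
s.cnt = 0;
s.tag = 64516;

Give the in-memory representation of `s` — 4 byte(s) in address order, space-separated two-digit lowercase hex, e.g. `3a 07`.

mode:8 = 229 → 0xe5 << 0 → word 0x000000e5
seq:2 = 1 → 0x1 << 8 → word 0x000001e5
slot:4 = 7 → 0x7 << 10 → word 0x00001de5
cnt:1 = 0 → 0x0 << 14 → word 0x00001de5
tag:17 = 64516 → 0xfc04 << 15 → word 0x7e021de5
word = 0x7e021de5 → little-endian bytes:
  [0]=0xe5  [1]=0x1d  [2]=0x02  [3]=0x7e

e5 1d 02 7e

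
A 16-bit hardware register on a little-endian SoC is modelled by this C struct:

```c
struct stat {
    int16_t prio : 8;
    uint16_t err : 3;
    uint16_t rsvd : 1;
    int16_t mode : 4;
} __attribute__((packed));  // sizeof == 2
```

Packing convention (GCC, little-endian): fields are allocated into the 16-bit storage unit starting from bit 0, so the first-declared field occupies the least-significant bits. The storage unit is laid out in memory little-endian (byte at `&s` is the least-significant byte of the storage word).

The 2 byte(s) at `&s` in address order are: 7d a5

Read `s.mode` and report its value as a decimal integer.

[0]=0x7d [1]=0xa5 (little-endian) → word 0xa57d
prio:8 @ bit 0 → (0xa57d>>0)&0xff = 0x7d
err:3 @ bit 8 → (0xa57d>>8)&0x7 = 0x5
rsvd:1 @ bit 11 → (0xa57d>>11)&0x1 = 0x0
mode:4 @ bit 12 → (0xa57d>>12)&0xf = 0xa  ←
mode signed 4b, MSB=1: 10 - 16 = -6

-6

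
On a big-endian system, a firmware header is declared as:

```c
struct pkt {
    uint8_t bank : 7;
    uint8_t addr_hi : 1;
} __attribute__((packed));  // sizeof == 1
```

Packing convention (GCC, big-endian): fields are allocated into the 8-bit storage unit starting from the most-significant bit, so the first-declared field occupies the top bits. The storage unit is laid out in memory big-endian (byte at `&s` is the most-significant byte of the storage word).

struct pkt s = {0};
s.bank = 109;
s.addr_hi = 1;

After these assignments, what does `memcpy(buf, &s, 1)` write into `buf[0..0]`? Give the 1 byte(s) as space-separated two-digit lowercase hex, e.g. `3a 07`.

[1+:7] bank=109 & 0x7f = 0x6d; word=0xda
[0+:1] addr_hi=1 & 0x1 = 0x1; word=0xdb
word = 0xdb → big-endian bytes:
  [0]=0xdb

db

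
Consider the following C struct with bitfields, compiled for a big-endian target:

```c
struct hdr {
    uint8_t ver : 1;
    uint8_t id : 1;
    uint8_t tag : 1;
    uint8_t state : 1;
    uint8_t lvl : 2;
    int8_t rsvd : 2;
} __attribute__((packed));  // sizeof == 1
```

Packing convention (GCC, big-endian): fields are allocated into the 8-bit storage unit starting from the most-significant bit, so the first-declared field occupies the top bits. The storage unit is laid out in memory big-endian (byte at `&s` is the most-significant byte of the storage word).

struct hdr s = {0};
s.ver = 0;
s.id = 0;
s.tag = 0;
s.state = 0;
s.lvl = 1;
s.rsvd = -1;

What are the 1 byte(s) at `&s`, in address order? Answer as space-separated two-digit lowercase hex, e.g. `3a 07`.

ver:1 = 0 → 0x0 << 7 → word 0x00
id:1 = 0 → 0x0 << 6 → word 0x00
tag:1 = 0 → 0x0 << 5 → word 0x00
state:1 = 0 → 0x0 << 4 → word 0x00
lvl:2 = 1 → 0x1 << 2 → word 0x04
rsvd:2 = -1 → 0x3 << 0 → word 0x07
word = 0x07 → big-endian bytes:
  [0]=0x07

07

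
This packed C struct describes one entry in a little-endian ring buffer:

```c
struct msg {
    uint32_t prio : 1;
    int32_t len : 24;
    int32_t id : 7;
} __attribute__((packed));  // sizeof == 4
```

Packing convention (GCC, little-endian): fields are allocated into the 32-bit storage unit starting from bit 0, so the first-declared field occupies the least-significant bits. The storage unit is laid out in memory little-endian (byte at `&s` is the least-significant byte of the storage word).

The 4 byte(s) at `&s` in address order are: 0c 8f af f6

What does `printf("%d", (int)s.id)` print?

-5

[0]=0x0c [1]=0x8f [2]=0xaf [3]=0xf6 (little-endian) → word 0xf6af8f0c
prio [0+:1] = (word>>0) & 0x1 = 0
len [1+:24] = (word>>1) & 0xffffff = 5752710
id [25+:7] = (word>>25) & 0x7f = 123  ←
id signed 7b, MSB=1: 123 - 128 = -5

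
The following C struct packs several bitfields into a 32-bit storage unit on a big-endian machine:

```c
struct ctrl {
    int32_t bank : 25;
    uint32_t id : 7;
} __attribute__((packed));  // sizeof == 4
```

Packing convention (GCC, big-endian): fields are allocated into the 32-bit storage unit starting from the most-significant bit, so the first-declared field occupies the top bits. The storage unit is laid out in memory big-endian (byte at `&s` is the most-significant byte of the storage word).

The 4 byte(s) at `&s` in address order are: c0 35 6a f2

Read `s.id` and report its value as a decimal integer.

[0]=0xc0 [1]=0x35 [2]=0x6a [3]=0xf2 (big-endian) → word 0xc0356af2
bank [7+:25] = (word>>7) & 0x1ffffff = 25193173
id [0+:7] = (word>>0) & 0x7f = 114  ←

114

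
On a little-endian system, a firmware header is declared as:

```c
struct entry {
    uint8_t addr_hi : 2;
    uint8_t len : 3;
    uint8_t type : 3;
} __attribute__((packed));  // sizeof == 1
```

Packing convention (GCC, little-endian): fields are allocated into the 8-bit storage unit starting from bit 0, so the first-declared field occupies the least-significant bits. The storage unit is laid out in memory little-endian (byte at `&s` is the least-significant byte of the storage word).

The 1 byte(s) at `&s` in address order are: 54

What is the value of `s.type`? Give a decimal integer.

2

[0]=0x54 (little-endian) → word 0x54
addr_hi [0+:2] = (word>>0) & 0x3 = 0
len [2+:3] = (word>>2) & 0x7 = 5
type [5+:3] = (word>>5) & 0x7 = 2  ←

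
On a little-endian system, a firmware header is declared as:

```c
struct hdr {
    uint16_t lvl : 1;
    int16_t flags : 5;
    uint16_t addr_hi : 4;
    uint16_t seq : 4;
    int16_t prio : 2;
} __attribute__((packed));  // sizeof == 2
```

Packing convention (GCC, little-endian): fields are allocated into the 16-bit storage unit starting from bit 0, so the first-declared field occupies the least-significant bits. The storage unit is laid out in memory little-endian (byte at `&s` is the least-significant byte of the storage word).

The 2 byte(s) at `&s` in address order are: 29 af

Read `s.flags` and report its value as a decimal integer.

-12

[0]=0x29 [1]=0xaf (little-endian) → word 0xaf29
lvl [0+:1] = (word>>0) & 0x1 = 1
flags [1+:5] = (word>>1) & 0x1f = 20  ←
addr_hi [6+:4] = (word>>6) & 0xf = 12
seq [10+:4] = (word>>10) & 0xf = 11
prio [14+:2] = (word>>14) & 0x3 = 2
flags signed 5b, MSB=1: 20 - 32 = -12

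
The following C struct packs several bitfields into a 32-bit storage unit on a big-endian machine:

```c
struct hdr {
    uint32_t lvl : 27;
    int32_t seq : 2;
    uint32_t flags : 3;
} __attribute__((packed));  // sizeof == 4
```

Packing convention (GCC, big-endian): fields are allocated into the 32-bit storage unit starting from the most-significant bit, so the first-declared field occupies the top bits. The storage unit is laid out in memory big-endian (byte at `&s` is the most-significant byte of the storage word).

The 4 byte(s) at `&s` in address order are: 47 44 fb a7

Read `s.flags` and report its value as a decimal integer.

7

[0]=0x47 [1]=0x44 [2]=0xfb [3]=0xa7 (big-endian) → word 0x4744fba7
lvl [5+:27] = (word>>5) & 0x7ffffff = 37365725
seq [3+:2] = (word>>3) & 0x3 = 0
flags [0+:3] = (word>>0) & 0x7 = 7  ←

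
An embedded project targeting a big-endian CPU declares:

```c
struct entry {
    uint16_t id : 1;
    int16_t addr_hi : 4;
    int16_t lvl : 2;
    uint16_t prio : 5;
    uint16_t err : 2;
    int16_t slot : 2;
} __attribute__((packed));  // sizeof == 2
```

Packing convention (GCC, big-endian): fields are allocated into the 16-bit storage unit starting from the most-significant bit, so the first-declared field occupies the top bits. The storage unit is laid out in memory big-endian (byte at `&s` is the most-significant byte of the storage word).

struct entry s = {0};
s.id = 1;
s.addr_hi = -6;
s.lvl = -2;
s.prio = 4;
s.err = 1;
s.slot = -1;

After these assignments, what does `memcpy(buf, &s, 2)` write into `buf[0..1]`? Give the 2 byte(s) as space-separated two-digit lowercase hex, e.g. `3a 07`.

d4 47

id:1 = 1 → 0x1 << 15 → word 0x8000
addr_hi:4 = -6 → 0xa << 11 → word 0xd000
lvl:2 = -2 → 0x2 << 9 → word 0xd400
prio:5 = 4 → 0x4 << 4 → word 0xd440
err:2 = 1 → 0x1 << 2 → word 0xd444
slot:2 = -1 → 0x3 << 0 → word 0xd447
word = 0xd447 → big-endian bytes:
  [0]=0xd4  [1]=0x47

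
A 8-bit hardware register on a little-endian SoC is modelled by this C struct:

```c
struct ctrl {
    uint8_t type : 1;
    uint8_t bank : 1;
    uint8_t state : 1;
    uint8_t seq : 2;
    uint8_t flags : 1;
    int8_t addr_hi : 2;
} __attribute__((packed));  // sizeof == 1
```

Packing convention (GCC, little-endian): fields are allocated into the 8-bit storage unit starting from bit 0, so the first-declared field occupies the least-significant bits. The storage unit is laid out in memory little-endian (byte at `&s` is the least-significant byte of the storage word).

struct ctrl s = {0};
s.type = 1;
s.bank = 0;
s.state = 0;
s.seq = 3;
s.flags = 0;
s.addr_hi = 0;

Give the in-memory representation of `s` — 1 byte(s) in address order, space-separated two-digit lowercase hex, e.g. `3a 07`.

19

[0+:1] type=1 & 0x1 = 0x1; word=0x01
[1+:1] bank=0 & 0x1 = 0x0; word=0x01
[2+:1] state=0 & 0x1 = 0x0; word=0x01
[3+:2] seq=3 & 0x3 = 0x3; word=0x19
[5+:1] flags=0 & 0x1 = 0x0; word=0x19
[6+:2] addr_hi=0 & 0x3 = 0x0; word=0x19
word = 0x19 → little-endian bytes:
  [0]=0x19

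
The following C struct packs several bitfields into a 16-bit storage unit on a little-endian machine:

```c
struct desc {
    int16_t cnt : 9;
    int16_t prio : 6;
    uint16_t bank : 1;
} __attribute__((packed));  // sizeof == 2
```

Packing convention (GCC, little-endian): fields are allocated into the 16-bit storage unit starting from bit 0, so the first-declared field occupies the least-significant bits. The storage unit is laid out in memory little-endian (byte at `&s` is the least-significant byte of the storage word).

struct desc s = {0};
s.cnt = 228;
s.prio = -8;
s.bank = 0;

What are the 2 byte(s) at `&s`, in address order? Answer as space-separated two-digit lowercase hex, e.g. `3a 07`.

cnt:9 = 228 → 0xe4 << 0 → word 0x00e4
prio:6 = -8 → 0x38 << 9 → word 0x70e4
bank:1 = 0 → 0x0 << 15 → word 0x70e4
word = 0x70e4 → little-endian bytes:
  [0]=0xe4  [1]=0x70

e4 70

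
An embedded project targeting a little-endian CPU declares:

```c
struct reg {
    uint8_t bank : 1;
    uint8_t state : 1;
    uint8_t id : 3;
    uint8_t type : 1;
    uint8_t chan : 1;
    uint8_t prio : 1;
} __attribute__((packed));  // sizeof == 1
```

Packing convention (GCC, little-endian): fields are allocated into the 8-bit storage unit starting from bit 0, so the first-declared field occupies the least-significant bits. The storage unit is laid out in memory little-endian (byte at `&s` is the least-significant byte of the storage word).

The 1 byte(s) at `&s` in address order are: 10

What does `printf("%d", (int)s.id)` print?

[0]=0x10 (little-endian) → word 0x10
bank:1 @ bit 0 → (0x10>>0)&0x1 = 0x0
state:1 @ bit 1 → (0x10>>1)&0x1 = 0x0
id:3 @ bit 2 → (0x10>>2)&0x7 = 0x4  ←
type:1 @ bit 5 → (0x10>>5)&0x1 = 0x0
chan:1 @ bit 6 → (0x10>>6)&0x1 = 0x0
prio:1 @ bit 7 → (0x10>>7)&0x1 = 0x0

4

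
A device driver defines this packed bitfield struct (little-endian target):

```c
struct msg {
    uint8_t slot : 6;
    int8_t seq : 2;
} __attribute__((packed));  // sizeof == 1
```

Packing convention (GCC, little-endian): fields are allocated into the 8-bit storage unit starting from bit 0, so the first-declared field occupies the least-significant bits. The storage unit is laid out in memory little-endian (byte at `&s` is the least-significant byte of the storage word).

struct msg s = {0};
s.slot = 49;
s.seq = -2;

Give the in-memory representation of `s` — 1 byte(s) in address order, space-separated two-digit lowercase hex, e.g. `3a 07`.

slot (6b) val=49 bits=0x31 at bit 0: 0x31
seq (2b) val=-2 bits=0x2 at bit 6: 0xb1
word = 0xb1 → little-endian bytes:
  [0]=0xb1

b1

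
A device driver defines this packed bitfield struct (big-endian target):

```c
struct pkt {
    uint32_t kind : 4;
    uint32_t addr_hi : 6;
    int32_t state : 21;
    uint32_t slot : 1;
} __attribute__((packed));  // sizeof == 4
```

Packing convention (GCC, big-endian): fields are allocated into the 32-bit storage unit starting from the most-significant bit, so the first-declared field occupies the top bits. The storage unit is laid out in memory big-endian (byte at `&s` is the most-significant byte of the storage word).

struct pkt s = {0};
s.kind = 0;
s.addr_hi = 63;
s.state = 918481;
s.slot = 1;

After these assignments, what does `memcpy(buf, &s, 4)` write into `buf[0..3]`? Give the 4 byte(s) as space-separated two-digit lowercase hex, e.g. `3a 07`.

0f dc 07 a3

kind:4 = 0 → 0x0 << 28 → word 0x00000000
addr_hi:6 = 63 → 0x3f << 22 → word 0x0fc00000
state:21 = 918481 → 0xe03d1 << 1 → word 0x0fdc07a2
slot:1 = 1 → 0x1 << 0 → word 0x0fdc07a3
word = 0x0fdc07a3 → big-endian bytes:
  [0]=0x0f  [1]=0xdc  [2]=0x07  [3]=0xa3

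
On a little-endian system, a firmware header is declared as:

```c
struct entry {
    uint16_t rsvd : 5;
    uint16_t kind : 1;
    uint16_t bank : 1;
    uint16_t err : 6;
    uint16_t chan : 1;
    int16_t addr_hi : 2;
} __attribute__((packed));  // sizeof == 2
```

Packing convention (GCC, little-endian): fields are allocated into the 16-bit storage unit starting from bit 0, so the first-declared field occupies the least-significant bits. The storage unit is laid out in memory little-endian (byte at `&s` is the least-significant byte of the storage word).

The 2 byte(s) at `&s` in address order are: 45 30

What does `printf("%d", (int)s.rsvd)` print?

[0]=0x45 [1]=0x30 (little-endian) → word 0x3045
rsvd [0+:5] = (word>>0) & 0x1f = 5  ←
kind [5+:1] = (word>>5) & 0x1 = 0
bank [6+:1] = (word>>6) & 0x1 = 1
err [7+:6] = (word>>7) & 0x3f = 32
chan [13+:1] = (word>>13) & 0x1 = 1
addr_hi [14+:2] = (word>>14) & 0x3 = 0

5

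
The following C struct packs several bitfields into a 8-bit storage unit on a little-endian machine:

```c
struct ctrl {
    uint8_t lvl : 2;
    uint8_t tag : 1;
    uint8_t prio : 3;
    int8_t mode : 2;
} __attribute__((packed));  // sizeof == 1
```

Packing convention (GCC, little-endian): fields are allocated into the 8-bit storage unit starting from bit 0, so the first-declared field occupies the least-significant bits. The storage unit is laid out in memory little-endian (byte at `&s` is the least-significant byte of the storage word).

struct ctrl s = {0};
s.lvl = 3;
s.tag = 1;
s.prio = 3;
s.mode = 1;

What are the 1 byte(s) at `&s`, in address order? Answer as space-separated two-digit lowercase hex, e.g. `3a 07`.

lvl:2 = 3 → 0x3 << 0 → word 0x03
tag:1 = 1 → 0x1 << 2 → word 0x07
prio:3 = 3 → 0x3 << 3 → word 0x1f
mode:2 = 1 → 0x1 << 6 → word 0x5f
word = 0x5f → little-endian bytes:
  [0]=0x5f

5f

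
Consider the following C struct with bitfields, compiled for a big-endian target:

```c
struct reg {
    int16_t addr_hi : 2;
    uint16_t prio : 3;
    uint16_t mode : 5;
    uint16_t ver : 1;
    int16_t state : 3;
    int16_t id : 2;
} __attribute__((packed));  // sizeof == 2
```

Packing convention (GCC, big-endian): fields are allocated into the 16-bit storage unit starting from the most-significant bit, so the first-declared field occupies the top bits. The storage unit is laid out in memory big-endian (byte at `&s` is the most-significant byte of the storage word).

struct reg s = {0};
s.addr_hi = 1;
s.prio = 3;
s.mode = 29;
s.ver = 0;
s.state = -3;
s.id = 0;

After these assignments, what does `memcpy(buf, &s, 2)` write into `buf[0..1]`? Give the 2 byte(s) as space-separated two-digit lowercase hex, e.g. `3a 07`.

5f 54

addr_hi (2b) val=1 bits=0x1 at bit 14: 0x4000
prio (3b) val=3 bits=0x3 at bit 11: 0x5800
mode (5b) val=29 bits=0x1d at bit 6: 0x5f40
ver (1b) val=0 bits=0x0 at bit 5: 0x5f40
state (3b) val=-3 bits=0x5 at bit 2: 0x5f54
id (2b) val=0 bits=0x0 at bit 0: 0x5f54
word = 0x5f54 → big-endian bytes:
  [0]=0x5f  [1]=0x54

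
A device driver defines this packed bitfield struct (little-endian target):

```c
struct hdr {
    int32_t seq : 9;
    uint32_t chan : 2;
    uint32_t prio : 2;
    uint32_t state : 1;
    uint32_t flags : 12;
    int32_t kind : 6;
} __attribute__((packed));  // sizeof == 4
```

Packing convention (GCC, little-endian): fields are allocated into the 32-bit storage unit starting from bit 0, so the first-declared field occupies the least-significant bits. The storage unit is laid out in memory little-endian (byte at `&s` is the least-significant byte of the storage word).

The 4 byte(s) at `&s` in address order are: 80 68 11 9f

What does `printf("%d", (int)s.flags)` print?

3141

[0]=0x80 [1]=0x68 [2]=0x11 [3]=0x9f (little-endian) → word 0x9f116880
seq:9 @ bit 0 → (0x9f116880>>0)&0x1ff = 0x80
chan:2 @ bit 9 → (0x9f116880>>9)&0x3 = 0x0
prio:2 @ bit 11 → (0x9f116880>>11)&0x3 = 0x1
state:1 @ bit 13 → (0x9f116880>>13)&0x1 = 0x1
flags:12 @ bit 14 → (0x9f116880>>14)&0xfff = 0xc45  ←
kind:6 @ bit 26 → (0x9f116880>>26)&0x3f = 0x27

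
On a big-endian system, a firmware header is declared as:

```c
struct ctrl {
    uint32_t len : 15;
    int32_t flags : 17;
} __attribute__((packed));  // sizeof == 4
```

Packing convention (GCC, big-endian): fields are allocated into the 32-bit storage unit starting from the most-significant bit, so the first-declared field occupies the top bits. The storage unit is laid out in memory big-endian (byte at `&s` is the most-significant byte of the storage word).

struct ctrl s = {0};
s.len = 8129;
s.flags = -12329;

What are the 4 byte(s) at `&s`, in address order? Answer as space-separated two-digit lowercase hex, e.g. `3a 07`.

len:15 = 8129 → 0x1fc1 << 17 → word 0x3f820000
flags:17 = -12329 → 0x1cfd7 << 0 → word 0x3f83cfd7
word = 0x3f83cfd7 → big-endian bytes:
  [0]=0x3f  [1]=0x83  [2]=0xcf  [3]=0xd7

3f 83 cf d7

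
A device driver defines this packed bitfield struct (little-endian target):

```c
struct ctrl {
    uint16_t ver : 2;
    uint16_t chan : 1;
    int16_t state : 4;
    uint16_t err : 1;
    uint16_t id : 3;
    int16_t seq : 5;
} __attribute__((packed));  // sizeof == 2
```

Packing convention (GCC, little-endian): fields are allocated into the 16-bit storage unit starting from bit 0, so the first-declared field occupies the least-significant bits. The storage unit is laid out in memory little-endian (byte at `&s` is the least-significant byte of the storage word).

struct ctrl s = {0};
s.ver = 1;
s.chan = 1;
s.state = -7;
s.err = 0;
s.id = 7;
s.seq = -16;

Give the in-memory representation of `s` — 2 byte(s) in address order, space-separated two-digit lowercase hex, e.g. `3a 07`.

4d 87

ver:2 = 1 → 0x1 << 0 → word 0x0001
chan:1 = 1 → 0x1 << 2 → word 0x0005
state:4 = -7 → 0x9 << 3 → word 0x004d
err:1 = 0 → 0x0 << 7 → word 0x004d
id:3 = 7 → 0x7 << 8 → word 0x074d
seq:5 = -16 → 0x10 << 11 → word 0x874d
word = 0x874d → little-endian bytes:
  [0]=0x4d  [1]=0x87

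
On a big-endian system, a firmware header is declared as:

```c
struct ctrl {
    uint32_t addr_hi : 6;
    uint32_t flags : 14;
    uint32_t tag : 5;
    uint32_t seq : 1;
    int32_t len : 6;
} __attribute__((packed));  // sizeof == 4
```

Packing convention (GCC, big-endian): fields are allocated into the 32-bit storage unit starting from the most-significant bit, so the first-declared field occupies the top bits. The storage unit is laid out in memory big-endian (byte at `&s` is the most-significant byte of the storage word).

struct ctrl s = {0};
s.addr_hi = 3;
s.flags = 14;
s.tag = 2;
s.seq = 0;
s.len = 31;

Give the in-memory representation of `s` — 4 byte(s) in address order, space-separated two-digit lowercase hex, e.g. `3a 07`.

0c 00 e1 1f

[26+:6] addr_hi=3 & 0x3f = 0x3; word=0x0c000000
[12+:14] flags=14 & 0x3fff = 0xe; word=0x0c00e000
[7+:5] tag=2 & 0x1f = 0x2; word=0x0c00e100
[6+:1] seq=0 & 0x1 = 0x0; word=0x0c00e100
[0+:6] len=31 & 0x3f = 0x1f; word=0x0c00e11f
word = 0x0c00e11f → big-endian bytes:
  [0]=0x0c  [1]=0x00  [2]=0xe1  [3]=0x1f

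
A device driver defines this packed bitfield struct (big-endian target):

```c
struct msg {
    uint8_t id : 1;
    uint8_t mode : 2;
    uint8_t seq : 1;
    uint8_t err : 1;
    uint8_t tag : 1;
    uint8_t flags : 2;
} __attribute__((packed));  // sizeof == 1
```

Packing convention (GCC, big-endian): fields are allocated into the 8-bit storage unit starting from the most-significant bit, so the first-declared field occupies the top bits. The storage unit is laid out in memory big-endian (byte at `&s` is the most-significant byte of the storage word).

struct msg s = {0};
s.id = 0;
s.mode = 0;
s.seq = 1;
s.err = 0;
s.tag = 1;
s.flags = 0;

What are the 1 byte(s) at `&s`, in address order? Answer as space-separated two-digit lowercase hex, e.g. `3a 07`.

id (1b) val=0 bits=0x0 at bit 7: 0x00
mode (2b) val=0 bits=0x0 at bit 5: 0x00
seq (1b) val=1 bits=0x1 at bit 4: 0x10
err (1b) val=0 bits=0x0 at bit 3: 0x10
tag (1b) val=1 bits=0x1 at bit 2: 0x14
flags (2b) val=0 bits=0x0 at bit 0: 0x14
word = 0x14 → big-endian bytes:
  [0]=0x14

14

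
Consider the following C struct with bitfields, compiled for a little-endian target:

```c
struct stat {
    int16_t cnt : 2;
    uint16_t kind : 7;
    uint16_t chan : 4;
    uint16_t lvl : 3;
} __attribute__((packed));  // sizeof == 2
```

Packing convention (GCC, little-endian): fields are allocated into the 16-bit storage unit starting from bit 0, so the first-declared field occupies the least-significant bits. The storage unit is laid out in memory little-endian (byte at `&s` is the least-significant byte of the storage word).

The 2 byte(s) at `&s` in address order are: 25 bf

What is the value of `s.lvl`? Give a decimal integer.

5

[0]=0x25 [1]=0xbf (little-endian) → word 0xbf25
cnt [0+:2] = (word>>0) & 0x3 = 1
kind [2+:7] = (word>>2) & 0x7f = 73
chan [9+:4] = (word>>9) & 0xf = 15
lvl [13+:3] = (word>>13) & 0x7 = 5  ←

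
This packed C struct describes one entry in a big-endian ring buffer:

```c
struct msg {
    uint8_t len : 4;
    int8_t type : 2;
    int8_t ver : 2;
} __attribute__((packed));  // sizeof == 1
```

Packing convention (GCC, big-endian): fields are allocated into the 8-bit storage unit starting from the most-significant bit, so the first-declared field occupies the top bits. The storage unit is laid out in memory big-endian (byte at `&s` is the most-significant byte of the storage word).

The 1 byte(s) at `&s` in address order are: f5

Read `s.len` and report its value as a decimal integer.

[0]=0xf5 (big-endian) → word 0xf5
len [4+:4] = (word>>4) & 0xf = 15  ←
type [2+:2] = (word>>2) & 0x3 = 1
ver [0+:2] = (word>>0) & 0x3 = 1

15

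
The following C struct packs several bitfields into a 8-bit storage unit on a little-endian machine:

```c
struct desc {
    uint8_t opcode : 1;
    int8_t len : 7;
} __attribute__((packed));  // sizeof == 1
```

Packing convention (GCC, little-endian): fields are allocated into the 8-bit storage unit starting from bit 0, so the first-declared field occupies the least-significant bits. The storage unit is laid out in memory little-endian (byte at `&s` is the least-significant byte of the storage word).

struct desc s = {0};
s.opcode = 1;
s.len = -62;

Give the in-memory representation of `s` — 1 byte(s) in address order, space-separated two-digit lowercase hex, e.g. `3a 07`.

[0+:1] opcode=1 & 0x1 = 0x1; word=0x01
[1+:7] len=-62 & 0x7f = 0x42; word=0x85
word = 0x85 → little-endian bytes:
  [0]=0x85

85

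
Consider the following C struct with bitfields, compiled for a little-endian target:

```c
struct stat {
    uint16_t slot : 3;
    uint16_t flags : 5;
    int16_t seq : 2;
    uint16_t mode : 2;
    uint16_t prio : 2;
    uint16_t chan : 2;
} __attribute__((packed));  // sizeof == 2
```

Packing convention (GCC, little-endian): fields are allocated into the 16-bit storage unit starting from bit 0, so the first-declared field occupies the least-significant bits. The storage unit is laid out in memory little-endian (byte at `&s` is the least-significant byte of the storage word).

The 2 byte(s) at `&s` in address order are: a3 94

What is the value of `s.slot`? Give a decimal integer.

3

[0]=0xa3 [1]=0x94 (little-endian) → word 0x94a3
slot [0+:3] = (word>>0) & 0x7 = 3  ←
flags [3+:5] = (word>>3) & 0x1f = 20
seq [8+:2] = (word>>8) & 0x3 = 0
mode [10+:2] = (word>>10) & 0x3 = 1
prio [12+:2] = (word>>12) & 0x3 = 1
chan [14+:2] = (word>>14) & 0x3 = 2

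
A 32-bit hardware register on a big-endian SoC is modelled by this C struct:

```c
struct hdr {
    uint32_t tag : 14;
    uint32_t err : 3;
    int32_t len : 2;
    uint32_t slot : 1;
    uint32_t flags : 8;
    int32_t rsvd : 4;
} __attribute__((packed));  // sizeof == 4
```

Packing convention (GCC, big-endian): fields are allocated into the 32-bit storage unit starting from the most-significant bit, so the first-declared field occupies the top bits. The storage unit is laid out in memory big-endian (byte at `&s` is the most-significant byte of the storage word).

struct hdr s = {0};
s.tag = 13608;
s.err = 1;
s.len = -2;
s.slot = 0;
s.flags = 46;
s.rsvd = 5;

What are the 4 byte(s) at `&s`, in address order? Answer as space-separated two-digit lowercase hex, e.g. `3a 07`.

d4 a0 c2 e5

[18+:14] tag=13608 & 0x3fff = 0x3528; word=0xd4a00000
[15+:3] err=1 & 0x7 = 0x1; word=0xd4a08000
[13+:2] len=-2 & 0x3 = 0x2; word=0xd4a0c000
[12+:1] slot=0 & 0x1 = 0x0; word=0xd4a0c000
[4+:8] flags=46 & 0xff = 0x2e; word=0xd4a0c2e0
[0+:4] rsvd=5 & 0xf = 0x5; word=0xd4a0c2e5
word = 0xd4a0c2e5 → big-endian bytes:
  [0]=0xd4  [1]=0xa0  [2]=0xc2  [3]=0xe5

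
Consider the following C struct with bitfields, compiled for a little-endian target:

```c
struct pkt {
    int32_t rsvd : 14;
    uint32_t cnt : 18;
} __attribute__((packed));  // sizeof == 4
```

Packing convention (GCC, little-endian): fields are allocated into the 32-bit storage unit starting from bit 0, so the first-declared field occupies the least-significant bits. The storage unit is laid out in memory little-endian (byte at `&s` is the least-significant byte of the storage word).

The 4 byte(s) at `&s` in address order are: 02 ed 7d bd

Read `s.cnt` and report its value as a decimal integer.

[0]=0x02 [1]=0xed [2]=0x7d [3]=0xbd (little-endian) → word 0xbd7ded02
rsvd:14 @ bit 0 → (0xbd7ded02>>0)&0x3fff = 0x2d02
cnt:18 @ bit 14 → (0xbd7ded02>>14)&0x3ffff = 0x2f5f7  ←

194039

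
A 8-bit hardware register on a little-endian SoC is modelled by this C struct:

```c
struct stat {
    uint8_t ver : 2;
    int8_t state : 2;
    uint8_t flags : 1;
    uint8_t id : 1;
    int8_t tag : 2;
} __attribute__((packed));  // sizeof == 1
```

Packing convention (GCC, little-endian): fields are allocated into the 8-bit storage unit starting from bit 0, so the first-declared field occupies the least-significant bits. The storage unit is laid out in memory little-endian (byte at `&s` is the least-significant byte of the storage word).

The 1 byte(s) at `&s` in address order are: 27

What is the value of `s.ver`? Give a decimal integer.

3

[0]=0x27 (little-endian) → word 0x27
ver:2 @ bit 0 → (0x27>>0)&0x3 = 0x3  ←
state:2 @ bit 2 → (0x27>>2)&0x3 = 0x1
flags:1 @ bit 4 → (0x27>>4)&0x1 = 0x0
id:1 @ bit 5 → (0x27>>5)&0x1 = 0x1
tag:2 @ bit 6 → (0x27>>6)&0x3 = 0x0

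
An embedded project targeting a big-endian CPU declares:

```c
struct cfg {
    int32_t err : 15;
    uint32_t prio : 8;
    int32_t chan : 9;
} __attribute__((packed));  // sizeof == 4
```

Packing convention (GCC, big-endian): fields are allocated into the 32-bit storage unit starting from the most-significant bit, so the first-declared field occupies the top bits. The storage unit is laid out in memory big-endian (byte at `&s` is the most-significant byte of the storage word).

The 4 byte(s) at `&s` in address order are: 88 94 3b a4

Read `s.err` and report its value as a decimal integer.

[0]=0x88 [1]=0x94 [2]=0x3b [3]=0xa4 (big-endian) → word 0x88943ba4
err [17+:15] = (word>>17) & 0x7fff = 17482  ←
prio [9+:8] = (word>>9) & 0xff = 29
chan [0+:9] = (word>>0) & 0x1ff = 420
err signed 15b, MSB=1: 17482 - 32768 = -15286

-15286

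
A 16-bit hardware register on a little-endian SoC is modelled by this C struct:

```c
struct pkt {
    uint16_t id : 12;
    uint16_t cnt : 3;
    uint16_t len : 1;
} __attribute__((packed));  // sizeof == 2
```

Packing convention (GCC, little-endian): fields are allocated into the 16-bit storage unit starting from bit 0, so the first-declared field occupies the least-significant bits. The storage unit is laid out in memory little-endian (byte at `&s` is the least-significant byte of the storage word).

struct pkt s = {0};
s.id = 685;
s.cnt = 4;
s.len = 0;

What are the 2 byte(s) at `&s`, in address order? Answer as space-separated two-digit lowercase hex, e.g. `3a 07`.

id (12b) val=685 bits=0x2ad at bit 0: 0x02ad
cnt (3b) val=4 bits=0x4 at bit 12: 0x42ad
len (1b) val=0 bits=0x0 at bit 15: 0x42ad
word = 0x42ad → little-endian bytes:
  [0]=0xad  [1]=0x42

ad 42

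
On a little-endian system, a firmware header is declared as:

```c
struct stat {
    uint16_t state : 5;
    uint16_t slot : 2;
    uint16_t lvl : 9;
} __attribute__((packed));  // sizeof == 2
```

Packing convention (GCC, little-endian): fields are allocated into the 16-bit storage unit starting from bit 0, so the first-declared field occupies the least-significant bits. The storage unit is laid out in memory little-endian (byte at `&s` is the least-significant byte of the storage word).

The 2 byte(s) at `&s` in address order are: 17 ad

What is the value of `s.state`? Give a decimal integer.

[0]=0x17 [1]=0xad (little-endian) → word 0xad17
state:5 @ bit 0 → (0xad17>>0)&0x1f = 0x17  ←
slot:2 @ bit 5 → (0xad17>>5)&0x3 = 0x0
lvl:9 @ bit 7 → (0xad17>>7)&0x1ff = 0x15a

23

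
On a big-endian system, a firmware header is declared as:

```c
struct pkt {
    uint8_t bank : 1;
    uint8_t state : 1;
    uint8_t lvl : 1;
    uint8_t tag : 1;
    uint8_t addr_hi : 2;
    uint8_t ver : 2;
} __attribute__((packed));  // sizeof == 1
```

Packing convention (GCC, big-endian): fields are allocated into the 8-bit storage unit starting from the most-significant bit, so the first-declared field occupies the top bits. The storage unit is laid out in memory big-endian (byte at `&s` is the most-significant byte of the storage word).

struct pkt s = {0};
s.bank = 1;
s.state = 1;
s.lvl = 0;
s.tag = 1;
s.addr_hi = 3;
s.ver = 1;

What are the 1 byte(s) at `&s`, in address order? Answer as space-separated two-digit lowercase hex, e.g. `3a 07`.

[7+:1] bank=1 & 0x1 = 0x1; word=0x80
[6+:1] state=1 & 0x1 = 0x1; word=0xc0
[5+:1] lvl=0 & 0x1 = 0x0; word=0xc0
[4+:1] tag=1 & 0x1 = 0x1; word=0xd0
[2+:2] addr_hi=3 & 0x3 = 0x3; word=0xdc
[0+:2] ver=1 & 0x3 = 0x1; word=0xdd
word = 0xdd → big-endian bytes:
  [0]=0xdd

dd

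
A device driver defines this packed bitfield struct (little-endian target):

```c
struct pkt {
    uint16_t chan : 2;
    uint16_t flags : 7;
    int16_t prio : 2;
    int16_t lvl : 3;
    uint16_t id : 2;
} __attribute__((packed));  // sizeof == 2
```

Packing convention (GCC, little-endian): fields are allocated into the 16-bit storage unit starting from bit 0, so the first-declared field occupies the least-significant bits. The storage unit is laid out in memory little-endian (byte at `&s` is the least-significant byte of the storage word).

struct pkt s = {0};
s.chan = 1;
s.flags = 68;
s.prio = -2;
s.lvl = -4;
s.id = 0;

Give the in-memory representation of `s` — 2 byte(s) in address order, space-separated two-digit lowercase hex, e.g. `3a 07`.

[0+:2] chan=1 & 0x3 = 0x1; word=0x0001
[2+:7] flags=68 & 0x7f = 0x44; word=0x0111
[9+:2] prio=-2 & 0x3 = 0x2; word=0x0511
[11+:3] lvl=-4 & 0x7 = 0x4; word=0x2511
[14+:2] id=0 & 0x3 = 0x0; word=0x2511
word = 0x2511 → little-endian bytes:
  [0]=0x11  [1]=0x25

11 25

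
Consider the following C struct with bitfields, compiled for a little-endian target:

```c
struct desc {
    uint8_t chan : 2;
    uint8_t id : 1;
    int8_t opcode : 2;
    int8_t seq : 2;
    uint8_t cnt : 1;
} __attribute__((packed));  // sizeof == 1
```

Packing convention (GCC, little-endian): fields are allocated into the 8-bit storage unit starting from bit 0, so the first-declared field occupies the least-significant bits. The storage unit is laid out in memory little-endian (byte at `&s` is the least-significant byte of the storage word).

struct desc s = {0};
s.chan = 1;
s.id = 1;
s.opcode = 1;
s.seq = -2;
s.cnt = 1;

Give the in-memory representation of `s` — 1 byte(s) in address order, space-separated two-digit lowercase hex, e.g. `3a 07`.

[0+:2] chan=1 & 0x3 = 0x1; word=0x01
[2+:1] id=1 & 0x1 = 0x1; word=0x05
[3+:2] opcode=1 & 0x3 = 0x1; word=0x0d
[5+:2] seq=-2 & 0x3 = 0x2; word=0x4d
[7+:1] cnt=1 & 0x1 = 0x1; word=0xcd
word = 0xcd → little-endian bytes:
  [0]=0xcd

cd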